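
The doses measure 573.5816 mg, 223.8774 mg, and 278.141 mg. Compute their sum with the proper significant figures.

1075.600 mg

573.5816 mg + 223.8774 mg + 278.141 mg = 1075.6000 mg.
Addition/subtraction keeps the fewest decimal places: 573.5816 → 4 decimal places, 223.8774 → 4 decimal places, 278.141 → 3 decimal places; limit is 3.
Rounded to 3 decimal places: 1075.600 mg.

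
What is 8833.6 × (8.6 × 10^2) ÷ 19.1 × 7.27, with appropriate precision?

2.9 × 10^6

8833.6 × (8.6 × 10^2) ÷ 19.1 × 7.27 = 2891593.39895…
Multiplication/division keeps the fewest significant figures: 8833.6 → 5 s.f., 8.6 × 10^2 → 2 s.f., 19.1 → 3 s.f., 7.27 → 3 s.f.; limit is 2.
Rounded to 2 significant figures: 2.9 × 10^6.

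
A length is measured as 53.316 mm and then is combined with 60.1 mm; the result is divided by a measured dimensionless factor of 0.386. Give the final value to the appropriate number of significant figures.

294 mm

53.316 mm + 60.1 mm = 113.416 mm; the sum is limited to 1 decimal place (4 s.f.).
Carrying full precision, 113.416 ÷ 0.386 = 293.823834197… mm; 0.386 has 3 s.f., so the result keeps min(4, 3) = 3 s.f.
Rounded to 3 significant figures: 294 mm.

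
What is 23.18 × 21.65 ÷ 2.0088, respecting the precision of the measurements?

249.8

23.18 × 21.65 ÷ 2.0088 = 249.824273198…
Multiplication/division keeps the fewest significant figures: 23.18 → 4 s.f., 21.65 → 4 s.f., 2.0088 → 5 s.f.; limit is 4.
Rounded to 4 significant figures: 249.8.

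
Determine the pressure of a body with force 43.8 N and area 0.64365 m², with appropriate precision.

68.0 Pa

pressure = 43.8 N ÷ 0.64365 m² = 68.0494057329… Pa.
43.8 has 3 significant figures; 0.64365 has 5.
Division/multiplication keeps the fewest: 3 significant figures.
Rounded: 68.0 Pa.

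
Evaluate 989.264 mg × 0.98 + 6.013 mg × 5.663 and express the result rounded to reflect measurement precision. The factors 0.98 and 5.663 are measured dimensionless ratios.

1.00 × 10^3 mg

989.264 × 0.98 = 969.47872 → 9.7 × 10^2 mg (2 s.f., last digit at the 10^1 place).
6.013 × 5.663 = 34.051619 → 34.05 mg (4 s.f., last digit at the 10^-2 place).
Sum: 1003.530339 mg; keep the coarser place, 10^1.
Result: 1.00 × 10^3 mg.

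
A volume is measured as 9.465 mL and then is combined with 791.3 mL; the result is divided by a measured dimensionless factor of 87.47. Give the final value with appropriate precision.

9.465 mL + 791.3 mL = 800.765 mL; the sum is limited to 1 decimal place (4 s.f.).
Carrying full precision, 800.765 ÷ 87.47 = 9.15473876758… mL; 87.47 has 4 s.f., so the result keeps min(4, 4) = 4 s.f.
Rounded to 4 significant figures: 9.155 mL.

9.155 mL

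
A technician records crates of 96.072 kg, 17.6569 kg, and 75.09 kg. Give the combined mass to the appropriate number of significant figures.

188.82 kg

96.072 kg + 17.6569 kg + 75.09 kg = 188.8189 kg.
Addition/subtraction keeps the fewest decimal places: 96.072 → 3 decimal places, 17.6569 → 4 decimal places, 75.09 → 2 decimal places; limit is 2.
Rounded to 2 decimal places: 188.82 kg.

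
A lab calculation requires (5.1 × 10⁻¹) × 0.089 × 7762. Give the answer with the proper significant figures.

(5.1 × 10⁻¹) × 0.089 × 7762 = 352.31718
Multiplication/division keeps the fewest significant figures: 5.1 × 10⁻¹ → 2 s.f., 0.089 → 2 s.f., 7762 → 4 s.f.; limit is 2.
Rounded to 2 significant figures: 3.5 × 10².

3.5 × 10²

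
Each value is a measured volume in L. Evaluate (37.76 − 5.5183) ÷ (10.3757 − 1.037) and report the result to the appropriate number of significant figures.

37.76 − 5.5183 = 32.2417, limited to 2 d.p. → 4 s.f.; 10.3757 − 1.037 = 9.3387, limited to 3 d.p. → 4 s.f.
Carrying full precision, 32.2417 ÷ 9.3387 = 3.4524826796…; keep min(4, 4) = 4 s.f.
Rounded to 4 significant figures: 3.452.

3.452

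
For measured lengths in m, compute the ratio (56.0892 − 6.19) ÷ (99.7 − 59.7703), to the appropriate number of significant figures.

1.25

56.0892 − 6.19 = 49.8992, limited to 2 d.p. → 4 s.f.; 99.7 − 59.7703 = 39.9297, limited to 1 d.p. → 3 s.f.
Carrying full precision, 49.8992 ÷ 39.9297 = 1.24967630611…; keep min(4, 3) = 3 s.f.
Rounded to 3 significant figures: 1.25.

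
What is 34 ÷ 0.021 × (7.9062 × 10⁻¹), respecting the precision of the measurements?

34 ÷ 0.021 × (7.9062 × 10⁻¹) = 1280.05142857…
Multiplication/division keeps the fewest significant figures: 34 → 2 s.f., 0.021 → 2 s.f., 7.9062 × 10⁻¹ → 5 s.f.; limit is 2.
Rounded to 2 significant figures: 1.3 × 10³.

1.3 × 10³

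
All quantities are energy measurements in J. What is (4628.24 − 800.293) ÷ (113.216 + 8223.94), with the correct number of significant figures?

4628.24 − 800.293 = 3827.947, limited to 2 d.p. → 6 s.f.; 113.216 + 8223.94 = 8337.156, limited to 2 d.p. → 6 s.f.
Carrying full precision, 3827.947 ÷ 8337.156 = 0.459143021913…; keep min(6, 6) = 6 s.f.
Rounded to 6 significant figures: 0.459143.

0.459143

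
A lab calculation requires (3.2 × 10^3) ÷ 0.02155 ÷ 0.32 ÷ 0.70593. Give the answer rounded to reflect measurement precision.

6.6 × 10^5

(3.2 × 10^3) ÷ 0.02155 ÷ 0.32 ÷ 0.70593 = 657341.553652…
Multiplication/division keeps the fewest significant figures: 3.2 × 10^3 → 2 s.f., 0.02155 → 4 s.f., 0.32 → 2 s.f., 0.70593 → 5 s.f.; limit is 2.
Rounded to 2 significant figures: 6.6 × 10^5.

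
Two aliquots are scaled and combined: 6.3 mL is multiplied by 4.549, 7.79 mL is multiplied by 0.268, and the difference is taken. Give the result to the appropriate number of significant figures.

27 mL

6.3 × 4.549 = 28.6587 → 29 mL (2 s.f., last digit at the 10^0 place).
7.79 × 0.268 = 2.08772 → 2.09 mL (3 s.f., last digit at the 10^-2 place).
Difference: 26.57098 mL; keep the coarser place, 10^0.
Result: 27 mL.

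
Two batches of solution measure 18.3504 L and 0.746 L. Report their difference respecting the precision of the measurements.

18.3504 L − 0.746 L = 17.6044 L.
Addition/subtraction keeps the fewest decimal places: 18.3504 → 4 decimal places, 0.746 → 3 decimal places; limit is 3.
Rounded to 3 decimal places: 17.604 L.

17.604 L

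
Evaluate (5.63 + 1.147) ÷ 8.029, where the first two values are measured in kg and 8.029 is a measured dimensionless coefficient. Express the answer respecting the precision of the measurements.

0.844 kg

5.63 kg + 1.147 kg = 6.777 kg; the sum is limited to 2 decimal places (3 s.f.).
Carrying full precision, 6.777 ÷ 8.029 = 0.84406526342… kg; 8.029 has 4 s.f., so the result keeps min(3, 4) = 3 s.f.
Rounded to 3 significant figures: 0.844 kg.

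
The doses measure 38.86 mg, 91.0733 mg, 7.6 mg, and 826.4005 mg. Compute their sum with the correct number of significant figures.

38.86 mg + 91.0733 mg + 7.6 mg + 826.4005 mg = 963.9338 mg.
Addition/subtraction keeps the fewest decimal places: 38.86 → 2 decimal places, 91.0733 → 4 decimal places, 7.6 → 1 decimal place, 826.4005 → 4 decimal places; limit is 1.
Rounded to 1 decimal place: 963.9 mg.

963.9 mg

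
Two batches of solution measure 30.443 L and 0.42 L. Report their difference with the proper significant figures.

30.02 L

30.443 L − 0.42 L = 30.023 L.
Addition/subtraction keeps the fewest decimal places: 30.443 → 3 decimal places, 0.42 → 2 decimal places; limit is 2.
Rounded to 2 decimal places: 30.02 L.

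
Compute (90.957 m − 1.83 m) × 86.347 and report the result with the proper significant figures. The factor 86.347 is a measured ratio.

7696 m

90.957 m − 1.83 m = 89.127 m; the difference is limited to 2 decimal places (4 s.f.).
Carrying full precision, 89.127 × 86.347 = 7695.849069 m; 86.347 has 5 s.f., so the result keeps min(4, 5) = 4 s.f.
Rounded to 4 significant figures: 7696 m.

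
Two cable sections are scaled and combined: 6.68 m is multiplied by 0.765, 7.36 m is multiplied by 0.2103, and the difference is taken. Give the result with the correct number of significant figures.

3.56 m

6.68 × 0.765 = 5.1102 → 5.11 m (3 s.f., last digit at the 10^-2 place).
7.36 × 0.2103 = 1.547808 → 1.55 m (3 s.f., last digit at the 10^-2 place).
Difference: 3.562392 m; keep the coarser place, 10^-2.
Result: 3.56 m.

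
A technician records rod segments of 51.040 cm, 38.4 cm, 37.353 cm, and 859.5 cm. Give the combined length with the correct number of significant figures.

986.3 cm

51.040 cm + 38.4 cm + 37.353 cm + 859.5 cm = 986.293 cm.
Addition/subtraction keeps the fewest decimal places: 51.040 → 3 decimal places, 38.4 → 1 decimal place, 37.353 → 3 decimal places, 859.5 → 1 decimal place; limit is 1.
Rounded to 1 decimal place: 986.3 cm.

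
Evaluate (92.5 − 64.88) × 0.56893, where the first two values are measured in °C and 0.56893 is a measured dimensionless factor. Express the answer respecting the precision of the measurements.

15.7 °C

92.5 °C − 64.88 °C = 27.62 °C; the difference is limited to 1 decimal place (3 s.f.).
Carrying full precision, 27.62 × 0.56893 = 15.7138466 °C; 0.56893 has 5 s.f., so the result keeps min(3, 5) = 3 s.f.
Rounded to 3 significant figures: 15.7 °C.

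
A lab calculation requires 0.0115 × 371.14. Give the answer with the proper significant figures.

4.27

0.0115 × 371.14 = 4.26811
Multiplication/division keeps the fewest significant figures: 0.0115 → 3 s.f., 371.14 → 5 s.f.; limit is 3.
Rounded to 3 significant figures: 4.27.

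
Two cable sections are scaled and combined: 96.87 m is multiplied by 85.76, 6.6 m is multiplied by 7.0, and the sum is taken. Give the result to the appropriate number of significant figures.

8354 m

96.87 × 85.76 = 8307.5712 → 8308 m (4 s.f., last digit at the 10^0 place).
6.6 × 7.0 = 46.2 → 46 m (2 s.f., last digit at the 10^0 place).
Sum: 8353.7712 m; keep the coarser place, 10^0.
Result: 8354 m.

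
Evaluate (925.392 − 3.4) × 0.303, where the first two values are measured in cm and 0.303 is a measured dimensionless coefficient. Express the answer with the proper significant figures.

279 cm

925.392 cm − 3.4 cm = 921.992 cm; the difference is limited to 1 decimal place (4 s.f.).
Carrying full precision, 921.992 × 0.303 = 279.363576 cm; 0.303 has 3 s.f., so the result keeps min(4, 3) = 3 s.f.
Rounded to 3 significant figures: 279 cm.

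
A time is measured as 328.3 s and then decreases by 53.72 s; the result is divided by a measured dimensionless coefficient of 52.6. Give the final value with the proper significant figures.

5.22 s

328.3 s − 53.72 s = 274.58 s; the difference is limited to 1 decimal place (4 s.f.).
Carrying full precision, 274.58 ÷ 52.6 = 5.22015209125… s; 52.6 has 3 s.f., so the result keeps min(4, 3) = 3 s.f.
Rounded to 3 significant figures: 5.22 s.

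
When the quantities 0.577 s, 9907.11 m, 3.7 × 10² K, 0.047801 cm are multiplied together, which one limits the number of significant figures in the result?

0.577 s → 3 s.f.; 9907.11 m → 6 s.f.; 3.7 × 10² K → 2 s.f.; 0.047801 cm → 5 s.f.
The fewest is 2 significant figures, from 3.7 × 10² K.

3.7 × 10² K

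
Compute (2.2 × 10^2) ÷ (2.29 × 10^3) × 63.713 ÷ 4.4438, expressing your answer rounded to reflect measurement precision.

(2.2 × 10^2) ÷ (2.29 × 10^3) × 63.713 ÷ 4.4438 = 1.37740212505…
Multiplication/division keeps the fewest significant figures: 2.2 × 10^2 → 2 s.f., 2.29 × 10^3 → 3 s.f., 63.713 → 5 s.f., 4.4438 → 5 s.f.; limit is 2.
Rounded to 2 significant figures: 1.4.

1.4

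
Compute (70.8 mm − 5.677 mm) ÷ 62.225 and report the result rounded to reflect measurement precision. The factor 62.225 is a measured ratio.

70.8 mm − 5.677 mm = 65.123 mm; the difference is limited to 1 decimal place (3 s.f.).
Carrying full precision, 65.123 ÷ 62.225 = 1.04657292085… mm; 62.225 has 5 s.f., so the result keeps min(3, 5) = 3 s.f.
Rounded to 3 significant figures: 1.05 mm.

1.05 mm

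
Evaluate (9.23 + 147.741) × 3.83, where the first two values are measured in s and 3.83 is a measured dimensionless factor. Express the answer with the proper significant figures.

9.23 s + 147.741 s = 156.971 s; the sum is limited to 2 decimal places (5 s.f.).
Carrying full precision, 156.971 × 3.83 = 601.19893 s; 3.83 has 3 s.f., so the result keeps min(5, 3) = 3 s.f.
Rounded to 3 significant figures: 601 s.

601 s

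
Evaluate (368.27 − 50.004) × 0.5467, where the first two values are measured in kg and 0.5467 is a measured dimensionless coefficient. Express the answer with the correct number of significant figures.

174.0 kg

368.27 kg − 50.004 kg = 318.266 kg; the difference is limited to 2 decimal places (5 s.f.).
Carrying full precision, 318.266 × 0.5467 = 173.9960222 kg; 0.5467 has 4 s.f., so the result keeps min(5, 4) = 4 s.f.
Rounded to 4 significant figures: 174.0 kg.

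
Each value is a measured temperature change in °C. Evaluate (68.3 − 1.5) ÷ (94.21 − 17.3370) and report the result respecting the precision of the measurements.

68.3 − 1.5 = 66.8, limited to 1 d.p. → 3 s.f.; 94.21 − 17.3370 = 76.8730, limited to 2 d.p. → 4 s.f.
Carrying full precision, 66.8 ÷ 76.8730 = 0.868965696669…; keep min(3, 4) = 3 s.f.
Rounded to 3 significant figures: 0.869.

0.869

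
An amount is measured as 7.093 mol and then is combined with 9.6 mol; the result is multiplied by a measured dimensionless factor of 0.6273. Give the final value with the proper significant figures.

7.093 mol + 9.6 mol = 16.693 mol; the sum is limited to 1 decimal place (3 s.f.).
Carrying full precision, 16.693 × 0.6273 = 10.4715189 mol; 0.6273 has 4 s.f., so the result keeps min(3, 4) = 3 s.f.
Rounded to 3 significant figures: 10.5 mol.

10.5 mol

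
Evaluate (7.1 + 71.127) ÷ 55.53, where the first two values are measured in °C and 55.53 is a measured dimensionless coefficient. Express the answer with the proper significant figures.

1.41 °C

7.1 °C + 71.127 °C = 78.227 °C; the sum is limited to 1 decimal place (3 s.f.).
Carrying full precision, 78.227 ÷ 55.53 = 1.40873401765… °C; 55.53 has 4 s.f., so the result keeps min(3, 4) = 3 s.f.
Rounded to 3 significant figures: 1.41 °C.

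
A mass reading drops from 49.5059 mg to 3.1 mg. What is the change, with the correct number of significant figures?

49.5059 mg − 3.1 mg = 46.4059 mg.
Addition/subtraction keeps the fewest decimal places: 49.5059 → 4 decimal places, 3.1 → 1 decimal place; limit is 1.
Rounded to 1 decimal place: 46.4 mg.

46.4 mg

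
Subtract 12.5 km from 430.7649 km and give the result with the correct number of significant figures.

430.7649 km − 12.5 km = 418.2649 km.
Addition/subtraction keeps the fewest decimal places: 430.7649 → 4 decimal places, 12.5 → 1 decimal place; limit is 1.
Rounded to 1 decimal place: 4.183 × 10² km.

4.183 × 10² km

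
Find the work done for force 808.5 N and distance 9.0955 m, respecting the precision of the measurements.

7354 J

work done = 808.5 N × 9.0955 m = 7353.71175 J.
808.5 has 4 significant figures; 9.0955 has 5.
Division/multiplication keeps the fewest: 4 significant figures.
Rounded: 7354 J.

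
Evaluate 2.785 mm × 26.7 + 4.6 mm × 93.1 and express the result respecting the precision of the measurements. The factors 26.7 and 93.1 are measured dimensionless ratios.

2.785 × 26.7 = 74.3595 → 74.4 mm (3 s.f., last digit at the 10^-1 place).
4.6 × 93.1 = 428.26 → 4.3 × 10^2 mm (2 s.f., last digit at the 10^1 place).
Sum: 502.6195 mm; keep the coarser place, 10^1.
Result: 5.0 × 10^2 mm.

5.0 × 10^2 mm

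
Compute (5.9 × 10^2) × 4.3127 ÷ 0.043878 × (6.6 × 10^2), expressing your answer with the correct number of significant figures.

(5.9 × 10^2) × 4.3127 ÷ 0.043878 × (6.6 × 10^2) = 38273517.0245…
Multiplication/division keeps the fewest significant figures: 5.9 × 10^2 → 2 s.f., 4.3127 → 5 s.f., 0.043878 → 5 s.f., 6.6 × 10^2 → 2 s.f.; limit is 2.
Rounded to 2 significant figures: 3.8 × 10^7.

3.8 × 10^7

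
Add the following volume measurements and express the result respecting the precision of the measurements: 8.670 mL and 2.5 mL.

8.670 mL + 2.5 mL = 11.170 mL.
Addition/subtraction keeps the fewest decimal places: 8.670 → 3 decimal places, 2.5 → 1 decimal place; limit is 1.
Rounded to 1 decimal place: 11.2 mL.

11.2 mL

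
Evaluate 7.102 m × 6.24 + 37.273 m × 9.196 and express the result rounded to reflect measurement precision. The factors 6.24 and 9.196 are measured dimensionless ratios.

7.102 × 6.24 = 44.31648 → 44.3 m (3 s.f., last digit at the 10^-1 place).
37.273 × 9.196 = 342.762508 → 342.8 m (4 s.f., last digit at the 10^-1 place).
Sum: 387.078988 m; keep the coarser place, 10^-1.
Result: 3.871 × 10^2 m.

3.871 × 10^2 m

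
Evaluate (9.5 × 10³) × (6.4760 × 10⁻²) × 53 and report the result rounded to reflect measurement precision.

(9.5 × 10³) × (6.4760 × 10⁻²) × 53 = 32606.66
Multiplication/division keeps the fewest significant figures: 9.5 × 10³ → 2 s.f., 6.4760 × 10⁻² → 5 s.f., 53 → 2 s.f.; limit is 2.
Rounded to 2 significant figures: 3.3 × 10⁴.

3.3 × 10⁴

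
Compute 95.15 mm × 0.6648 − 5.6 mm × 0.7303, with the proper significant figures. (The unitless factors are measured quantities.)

95.15 × 0.6648 = 63.25572 → 63.26 mm (4 s.f., last digit at the 10^-2 place).
5.6 × 0.7303 = 4.08968 → 4.1 mm (2 s.f., last digit at the 10^-1 place).
Difference: 59.16604 mm; keep the coarser place, 10^-1.
Result: 59.2 mm.

59.2 mm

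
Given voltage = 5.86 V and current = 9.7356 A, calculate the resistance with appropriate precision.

0.602 Ω

resistance = 5.86 V ÷ 9.7356 A = 0.601914622622… Ω.
5.86 has 3 significant figures; 9.7356 has 5.
Division/multiplication keeps the fewest: 3 significant figures.
Rounded: 0.602 Ω.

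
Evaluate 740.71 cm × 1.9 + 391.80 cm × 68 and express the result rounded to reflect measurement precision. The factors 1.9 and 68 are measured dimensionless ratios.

740.71 × 1.9 = 1407.349 → 1.4 × 10³ cm (2 s.f., last digit at the 10^2 place).
391.80 × 68 = 26642.4 → 2.7 × 10⁴ cm (2 s.f., last digit at the 10^3 place).
Sum: 28049.749 cm; keep the coarser place, 10^3.
Result: 2.8 × 10⁴ cm.

2.8 × 10⁴ cm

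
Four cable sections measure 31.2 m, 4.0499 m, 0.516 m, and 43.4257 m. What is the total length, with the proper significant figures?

31.2 m + 4.0499 m + 0.516 m + 43.4257 m = 79.1916 m.
Addition/subtraction keeps the fewest decimal places: 31.2 → 1 decimal place, 4.0499 → 4 decimal places, 0.516 → 3 decimal places, 43.4257 → 4 decimal places; limit is 1.
Rounded to 1 decimal place: 79.2 m.

79.2 m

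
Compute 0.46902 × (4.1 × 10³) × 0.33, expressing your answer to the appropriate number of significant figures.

0.46902 × (4.1 × 10³) × 0.33 = 634.58406
Multiplication/division keeps the fewest significant figures: 0.46902 → 5 s.f., 4.1 × 10³ → 2 s.f., 0.33 → 2 s.f.; limit is 2.
Rounded to 2 significant figures: 6.3 × 10².

6.3 × 10²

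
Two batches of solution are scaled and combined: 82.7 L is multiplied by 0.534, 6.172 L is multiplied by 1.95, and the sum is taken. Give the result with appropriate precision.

82.7 × 0.534 = 44.1618 → 44.2 L (3 s.f., last digit at the 10^-1 place).
6.172 × 1.95 = 12.0354 → 12.0 L (3 s.f., last digit at the 10^-1 place).
Sum: 56.1972 L; keep the coarser place, 10^-1.
Result: 56.2 L.

56.2 L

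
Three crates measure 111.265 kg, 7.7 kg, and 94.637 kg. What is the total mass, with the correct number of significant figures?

213.6 kg

111.265 kg + 7.7 kg + 94.637 kg = 213.602 kg.
Addition/subtraction keeps the fewest decimal places: 111.265 → 3 decimal places, 7.7 → 1 decimal place, 94.637 → 3 decimal places; limit is 1.
Rounded to 1 decimal place: 213.6 kg.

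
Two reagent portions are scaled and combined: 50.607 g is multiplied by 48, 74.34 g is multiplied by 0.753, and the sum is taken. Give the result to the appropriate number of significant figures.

50.607 × 48 = 2429.136 → 2.4 × 10^3 g (2 s.f., last digit at the 10^2 place).
74.34 × 0.753 = 55.97802 → 56.0 g (3 s.f., last digit at the 10^-1 place).
Sum: 2485.11402 g; keep the coarser place, 10^2.
Result: 2.5 × 10^3 g.

2.5 × 10^3 g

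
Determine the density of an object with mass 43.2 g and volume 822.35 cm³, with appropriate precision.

0.0525 g/cm³

density = 43.2 g ÷ 822.35 cm³ = 0.0525323767252… g/cm³.
43.2 has 3 significant figures; 822.35 has 5.
Division/multiplication keeps the fewest: 3 significant figures.
Rounded: 0.0525 g/cm³.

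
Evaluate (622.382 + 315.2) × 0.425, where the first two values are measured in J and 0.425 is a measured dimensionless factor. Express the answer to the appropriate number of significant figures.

622.382 J + 315.2 J = 937.582 J; the sum is limited to 1 decimal place (4 s.f.).
Carrying full precision, 937.582 × 0.425 = 398.47235 J; 0.425 has 3 s.f., so the result keeps min(4, 3) = 3 s.f.
Rounded to 3 significant figures: 398 J.

398 J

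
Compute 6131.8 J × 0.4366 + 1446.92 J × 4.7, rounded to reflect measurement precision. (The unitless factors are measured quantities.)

6131.8 × 0.4366 = 2677.14388 → 2677 J (4 s.f., last digit at the 10^0 place).
1446.92 × 4.7 = 6800.524 → 6.8 × 10^3 J (2 s.f., last digit at the 10^2 place).
Sum: 9477.66788 J; keep the coarser place, 10^2.
Result: 9.5 × 10^3 J.

9.5 × 10^3 J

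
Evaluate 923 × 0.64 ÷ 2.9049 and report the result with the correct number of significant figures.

2.0 × 10²

923 × 0.64 ÷ 2.9049 = 203.352955351…
Multiplication/division keeps the fewest significant figures: 923 → 3 s.f., 0.64 → 2 s.f., 2.9049 → 5 s.f.; limit is 2.
Rounded to 2 significant figures: 2.0 × 10².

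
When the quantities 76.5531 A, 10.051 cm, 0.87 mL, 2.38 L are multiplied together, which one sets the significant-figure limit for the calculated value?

76.5531 A → 6 s.f.; 10.051 cm → 5 s.f.; 0.87 mL → 2 s.f.; 2.38 L → 3 s.f.
The fewest is 2 significant figures, from 0.87 mL.

0.87 mL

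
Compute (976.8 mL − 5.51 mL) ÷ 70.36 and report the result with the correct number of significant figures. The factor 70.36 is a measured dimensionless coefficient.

13.80 mL

976.8 mL − 5.51 mL = 971.29 mL; the difference is limited to 1 decimal place (4 s.f.).
Carrying full precision, 971.29 ÷ 70.36 = 13.8045764639… mL; 70.36 has 4 s.f., so the result keeps min(4, 4) = 4 s.f.
Rounded to 4 significant figures: 13.80 mL.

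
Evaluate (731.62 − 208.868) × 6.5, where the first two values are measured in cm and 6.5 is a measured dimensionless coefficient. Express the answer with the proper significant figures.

731.62 cm − 208.868 cm = 522.752 cm; the difference is limited to 2 decimal places (5 s.f.).
Carrying full precision, 522.752 × 6.5 = 3397.888 cm; 6.5 has 2 s.f., so the result keeps min(5, 2) = 2 s.f.
Rounded to 2 significant figures: 3.4 × 10^3 cm.

3.4 × 10^3 cm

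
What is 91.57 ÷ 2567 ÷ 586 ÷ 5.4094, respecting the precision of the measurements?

91.57 ÷ 2567 ÷ 586 ÷ 5.4094 = 0.0000112533190708…
Multiplication/division keeps the fewest significant figures: 91.57 → 4 s.f., 2567 → 4 s.f., 586 → 3 s.f., 5.4094 → 5 s.f.; limit is 3.
Rounded to 3 significant figures: 1.13 × 10^-5.

1.13 × 10^-5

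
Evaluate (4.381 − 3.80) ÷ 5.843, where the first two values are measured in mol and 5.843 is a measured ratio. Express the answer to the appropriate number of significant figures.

9.9 × 10^-2 mol

4.381 mol − 3.80 mol = 0.581 mol; the difference is limited to 2 decimal places (2 s.f.).
Carrying full precision, 0.581 ÷ 5.843 = 0.0994352216327… mol; 5.843 has 4 s.f., so the result keeps min(2, 4) = 2 s.f.
Rounded to 2 significant figures: 9.9 × 10^-2 mol.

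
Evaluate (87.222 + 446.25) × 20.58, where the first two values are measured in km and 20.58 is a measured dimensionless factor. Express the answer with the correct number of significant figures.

87.222 km + 446.25 km = 533.472 km; the sum is limited to 2 decimal places (5 s.f.).
Carrying full precision, 533.472 × 20.58 = 10978.85376 km; 20.58 has 4 s.f., so the result keeps min(5, 4) = 4 s.f.
Rounded to 4 significant figures: 1.098 × 10^4 km.

1.098 × 10^4 km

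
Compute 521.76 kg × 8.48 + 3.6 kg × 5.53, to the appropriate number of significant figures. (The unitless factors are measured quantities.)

4.44 × 10^3 kg

521.76 × 8.48 = 4424.5248 → 4.42 × 10^3 kg (3 s.f., last digit at the 10^1 place).
3.6 × 5.53 = 19.908 → 20. kg (2 s.f., last digit at the 10^0 place).
Sum: 4444.4328 kg; keep the coarser place, 10^1.
Result: 4.44 × 10^3 kg.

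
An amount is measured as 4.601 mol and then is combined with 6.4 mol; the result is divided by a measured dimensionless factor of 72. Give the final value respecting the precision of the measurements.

4.601 mol + 6.4 mol = 11.001 mol; the sum is limited to 1 decimal place (3 s.f.).
Carrying full precision, 11.001 ÷ 72 = 0.152791666667… mol; 72 has 2 s.f., so the result keeps min(3, 2) = 2 s.f.
Rounded to 2 significant figures: 1.5 × 10⁻¹ mol.

1.5 × 10⁻¹ mol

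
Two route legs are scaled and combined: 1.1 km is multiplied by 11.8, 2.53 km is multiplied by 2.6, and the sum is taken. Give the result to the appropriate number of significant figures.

1.1 × 11.8 = 12.98 → 13 km (2 s.f., last digit at the 10^0 place).
2.53 × 2.6 = 6.578 → 6.6 km (2 s.f., last digit at the 10^-1 place).
Sum: 19.558 km; keep the coarser place, 10^0.
Result: 2.0 × 10^1 km.

2.0 × 10^1 km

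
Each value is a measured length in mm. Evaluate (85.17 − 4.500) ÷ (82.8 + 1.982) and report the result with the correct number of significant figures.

0.951

85.17 − 4.500 = 80.670, limited to 2 d.p. → 4 s.f.; 82.8 + 1.982 = 84.782, limited to 1 d.p. → 3 s.f.
Carrying full precision, 80.670 ÷ 84.782 = 0.951499138968…; keep min(4, 3) = 3 s.f.
Rounded to 3 significant figures: 0.951.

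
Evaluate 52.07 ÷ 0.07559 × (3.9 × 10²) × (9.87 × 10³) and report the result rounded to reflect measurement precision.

2.7 × 10⁹

52.07 ÷ 0.07559 × (3.9 × 10²) × (9.87 × 10³) = 2.65158157164 × 10^9…
Multiplication/division keeps the fewest significant figures: 52.07 → 4 s.f., 0.07559 → 4 s.f., 3.9 × 10² → 2 s.f., 9.87 × 10³ → 3 s.f.; limit is 2.
Rounded to 2 significant figures: 2.7 × 10⁹.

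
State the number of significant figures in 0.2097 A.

0.2097: leading zeros are not significant; zeros between nonzero digits are significant.

4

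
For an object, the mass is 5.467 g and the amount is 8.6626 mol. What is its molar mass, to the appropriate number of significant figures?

molar mass = 5.467 g ÷ 8.6626 mol = 0.631103825641… g/mol.
5.467 has 4 significant figures; 8.6626 has 5.
Division/multiplication keeps the fewest: 4 significant figures.
Rounded: 0.6311 g/mol.

0.6311 g/mol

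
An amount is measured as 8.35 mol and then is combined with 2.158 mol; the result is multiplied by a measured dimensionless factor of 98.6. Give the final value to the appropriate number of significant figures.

1.04 × 10³ mol

8.35 mol + 2.158 mol = 10.508 mol; the sum is limited to 2 decimal places (4 s.f.).
Carrying full precision, 10.508 × 98.6 = 1036.0888 mol; 98.6 has 3 s.f., so the result keeps min(4, 3) = 3 s.f.
Rounded to 3 significant figures: 1.04 × 10³ mol.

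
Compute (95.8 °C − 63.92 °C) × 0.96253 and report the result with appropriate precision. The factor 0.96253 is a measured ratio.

95.8 °C − 63.92 °C = 31.88 °C; the difference is limited to 1 decimal place (3 s.f.).
Carrying full precision, 31.88 × 0.96253 = 30.6854564 °C; 0.96253 has 5 s.f., so the result keeps min(3, 5) = 3 s.f.
Rounded to 3 significant figures: 30.7 °C.

30.7 °C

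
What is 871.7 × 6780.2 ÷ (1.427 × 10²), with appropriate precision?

871.7 × 6780.2 ÷ (1.427 × 10²) = 41417.661808…
Multiplication/division keeps the fewest significant figures: 871.7 → 4 s.f., 6780.2 → 5 s.f., 1.427 × 10² → 4 s.f.; limit is 4.
Rounded to 4 significant figures: 4.142 × 10⁴.

4.142 × 10⁴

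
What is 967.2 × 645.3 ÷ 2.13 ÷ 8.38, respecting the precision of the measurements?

967.2 × 645.3 ÷ 2.13 ÷ 8.38 = 34966.6745101…
Multiplication/division keeps the fewest significant figures: 967.2 → 4 s.f., 645.3 → 4 s.f., 2.13 → 3 s.f., 8.38 → 3 s.f.; limit is 3.
Rounded to 3 significant figures: 3.50 × 10⁴.

3.50 × 10⁴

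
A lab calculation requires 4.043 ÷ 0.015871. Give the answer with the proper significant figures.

4.043 ÷ 0.015871 = 254.741352152…
Multiplication/division keeps the fewest significant figures: 4.043 → 4 s.f., 0.015871 → 5 s.f.; limit is 4.
Rounded to 4 significant figures: 254.7.

254.7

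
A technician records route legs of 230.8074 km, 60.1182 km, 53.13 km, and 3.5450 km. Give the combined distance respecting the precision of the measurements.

347.60 km

230.8074 km + 60.1182 km + 53.13 km + 3.5450 km = 347.6006 km.
Addition/subtraction keeps the fewest decimal places: 230.8074 → 4 decimal places, 60.1182 → 4 decimal places, 53.13 → 2 decimal places, 3.5450 → 4 decimal places; limit is 2.
Rounded to 2 decimal places: 347.60 km.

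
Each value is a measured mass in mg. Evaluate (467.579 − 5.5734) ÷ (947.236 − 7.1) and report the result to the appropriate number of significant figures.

467.579 − 5.5734 = 462.0056, limited to 3 d.p. → 6 s.f.; 947.236 − 7.1 = 940.136, limited to 1 d.p. → 4 s.f.
Carrying full precision, 462.0056 ÷ 940.136 = 0.491424219475…; keep min(6, 4) = 4 s.f.
Rounded to 4 significant figures: 4.914 × 10⁻¹.

4.914 × 10⁻¹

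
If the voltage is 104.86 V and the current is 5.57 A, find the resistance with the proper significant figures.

18.8 Ω

resistance = 104.86 V ÷ 5.57 A = 18.8258527828… Ω.
104.86 has 5 significant figures; 5.57 has 3.
Division/multiplication keeps the fewest: 3 significant figures.
Rounded: 18.8 Ω.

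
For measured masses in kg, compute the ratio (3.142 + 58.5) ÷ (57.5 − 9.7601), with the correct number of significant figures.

3.142 + 58.5 = 61.642, limited to 1 d.p. → 3 s.f.; 57.5 − 9.7601 = 47.7399, limited to 1 d.p. → 3 s.f.
Carrying full precision, 61.642 ÷ 47.7399 = 1.2912050507…; keep min(3, 3) = 3 s.f.
Rounded to 3 significant figures: 1.29.

1.29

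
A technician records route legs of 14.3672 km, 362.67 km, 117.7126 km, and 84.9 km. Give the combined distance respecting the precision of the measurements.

579.6 km

14.3672 km + 362.67 km + 117.7126 km + 84.9 km = 579.6498 km.
Addition/subtraction keeps the fewest decimal places: 14.3672 → 4 decimal places, 362.67 → 2 decimal places, 117.7126 → 4 decimal places, 84.9 → 1 decimal place; limit is 1.
Rounded to 1 decimal place: 579.6 km.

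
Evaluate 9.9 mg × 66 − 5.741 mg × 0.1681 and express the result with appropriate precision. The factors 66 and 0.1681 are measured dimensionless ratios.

9.9 × 66 = 653.4 → 6.5 × 10² mg (2 s.f., last digit at the 10^1 place).
5.741 × 0.1681 = 0.9650621 → 0.9651 mg (4 s.f., last digit at the 10^-4 place).
Difference: 652.4349379 mg; keep the coarser place, 10^1.
Result: 6.5 × 10² mg.

6.5 × 10² mg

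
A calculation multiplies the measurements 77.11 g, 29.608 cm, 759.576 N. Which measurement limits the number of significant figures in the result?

77.11 g → 4 s.f.; 29.608 cm → 5 s.f.; 759.576 N → 6 s.f.
The fewest is 4 significant figures, from 77.11 g.

77.11 g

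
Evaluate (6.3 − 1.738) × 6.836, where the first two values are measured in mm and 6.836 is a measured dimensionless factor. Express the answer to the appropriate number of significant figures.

31 mm

6.3 mm − 1.738 mm = 4.562 mm; the difference is limited to 1 decimal place (2 s.f.).
Carrying full precision, 4.562 × 6.836 = 31.185832 mm; 6.836 has 4 s.f., so the result keeps min(2, 4) = 2 s.f.
Rounded to 2 significant figures: 31 mm.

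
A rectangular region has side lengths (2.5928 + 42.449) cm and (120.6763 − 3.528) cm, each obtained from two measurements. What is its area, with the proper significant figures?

2.5928 + 42.449 = 45.0418, limited to 3 d.p. → 5 s.f.; 120.6763 − 3.528 = 117.1483, limited to 3 d.p. → 6 s.f.
Carrying full precision, 45.0418 × 117.1483 = 5276.57029894; keep min(5, 6) = 5 s.f.
Rounded to 5 significant figures: 5276.6 cm².

5276.6 cm²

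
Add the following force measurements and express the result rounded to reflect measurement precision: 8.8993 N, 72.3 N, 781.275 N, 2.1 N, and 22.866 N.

887.4 N

8.8993 N + 72.3 N + 781.275 N + 2.1 N + 22.866 N = 887.4403 N.
Addition/subtraction keeps the fewest decimal places: 8.8993 → 4 decimal places, 72.3 → 1 decimal place, 781.275 → 3 decimal places, 2.1 → 1 decimal place, 22.866 → 3 decimal places; limit is 1.
Rounded to 1 decimal place: 887.4 N.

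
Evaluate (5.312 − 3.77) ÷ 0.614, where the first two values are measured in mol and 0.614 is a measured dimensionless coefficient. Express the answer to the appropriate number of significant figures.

5.312 mol − 3.77 mol = 1.542 mol; the difference is limited to 2 decimal places (3 s.f.).
Carrying full precision, 1.542 ÷ 0.614 = 2.51140065147… mol; 0.614 has 3 s.f., so the result keeps min(3, 3) = 3 s.f.
Rounded to 3 significant figures: 2.51 mol.

2.51 mol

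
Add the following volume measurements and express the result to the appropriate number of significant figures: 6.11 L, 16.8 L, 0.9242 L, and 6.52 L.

6.11 L + 16.8 L + 0.9242 L + 6.52 L = 30.3542 L.
Addition/subtraction keeps the fewest decimal places: 6.11 → 2 decimal places, 16.8 → 1 decimal place, 0.9242 → 4 decimal places, 6.52 → 2 decimal places; limit is 1.
Rounded to 1 decimal place: 30.4 L.

30.4 L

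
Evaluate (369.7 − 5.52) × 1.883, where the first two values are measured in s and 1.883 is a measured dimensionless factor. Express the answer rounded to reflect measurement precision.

685.8 s

369.7 s − 5.52 s = 364.18 s; the difference is limited to 1 decimal place (4 s.f.).
Carrying full precision, 364.18 × 1.883 = 685.75094 s; 1.883 has 4 s.f., so the result keeps min(4, 4) = 4 s.f.
Rounded to 4 significant figures: 685.8 s.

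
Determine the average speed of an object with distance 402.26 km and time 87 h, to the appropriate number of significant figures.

4.6 km/h

average speed = 402.26 km ÷ 87 h = 4.62367816092… km/h.
402.26 has 5 significant figures; 87 has 2.
Division/multiplication keeps the fewest: 2 significant figures.
Rounded: 4.6 km/h.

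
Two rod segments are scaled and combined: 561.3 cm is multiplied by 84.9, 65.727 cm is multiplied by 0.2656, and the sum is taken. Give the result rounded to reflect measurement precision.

561.3 × 84.9 = 47654.37 → 4.77 × 10^4 cm (3 s.f., last digit at the 10^2 place).
65.727 × 0.2656 = 17.4570912 → 17.46 cm (4 s.f., last digit at the 10^-2 place).
Sum: 47671.8270912 cm; keep the coarser place, 10^2.
Result: 4.77 × 10^4 cm.

4.77 × 10^4 cm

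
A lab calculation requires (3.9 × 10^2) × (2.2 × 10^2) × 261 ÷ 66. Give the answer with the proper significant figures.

3.4 × 10^5

(3.9 × 10^2) × (2.2 × 10^2) × 261 ÷ 66 = 339300
Multiplication/division keeps the fewest significant figures: 3.9 × 10^2 → 2 s.f., 2.2 × 10^2 → 2 s.f., 261 → 3 s.f., 66 → 2 s.f.; limit is 2.
Rounded to 2 significant figures: 3.4 × 10^5.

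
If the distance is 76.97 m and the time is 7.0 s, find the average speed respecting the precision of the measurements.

average speed = 76.97 m ÷ 7.0 s = 10.9957142857… m/s.
76.97 has 4 significant figures; 7.0 has 2.
Division/multiplication keeps the fewest: 2 significant figures.
Rounded: 11 m/s.

11 m/s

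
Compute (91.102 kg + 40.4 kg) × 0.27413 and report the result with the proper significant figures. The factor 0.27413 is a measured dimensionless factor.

91.102 kg + 40.4 kg = 131.502 kg; the sum is limited to 1 decimal place (4 s.f.).
Carrying full precision, 131.502 × 0.27413 = 36.04864326 kg; 0.27413 has 5 s.f., so the result keeps min(4, 5) = 4 s.f.
Rounded to 4 significant figures: 36.05 kg.

36.05 kg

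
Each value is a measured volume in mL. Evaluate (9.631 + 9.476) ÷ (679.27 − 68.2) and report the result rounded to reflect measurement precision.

0.03127

9.631 + 9.476 = 19.107, limited to 3 d.p. → 5 s.f.; 679.27 − 68.2 = 611.07, limited to 1 d.p. → 4 s.f.
Carrying full precision, 19.107 ÷ 611.07 = 0.0312681034906…; keep min(5, 4) = 4 s.f.
Rounded to 4 significant figures: 0.03127.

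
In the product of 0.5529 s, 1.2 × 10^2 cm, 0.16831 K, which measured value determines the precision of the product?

0.5529 s → 4 s.f.; 1.2 × 10^2 cm → 2 s.f.; 0.16831 K → 5 s.f.
The fewest is 2 significant figures, from 1.2 × 10^2 cm.

1.2 × 10^2 cm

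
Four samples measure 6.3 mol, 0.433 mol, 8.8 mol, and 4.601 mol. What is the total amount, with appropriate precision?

20.1 mol

6.3 mol + 0.433 mol + 8.8 mol + 4.601 mol = 20.134 mol.
Addition/subtraction keeps the fewest decimal places: 6.3 → 1 decimal place, 0.433 → 3 decimal places, 8.8 → 1 decimal place, 4.601 → 3 decimal places; limit is 1.
Rounded to 1 decimal place: 20.1 mol.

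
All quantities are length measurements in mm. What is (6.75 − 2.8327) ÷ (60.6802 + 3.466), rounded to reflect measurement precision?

6.75 − 2.8327 = 3.9173, limited to 2 d.p. → 3 s.f.; 60.6802 + 3.466 = 64.1462, limited to 3 d.p. → 5 s.f.
Carrying full precision, 3.9173 ÷ 64.1462 = 0.0610683095803…; keep min(3, 5) = 3 s.f.
Rounded to 3 significant figures: 0.0611.

0.0611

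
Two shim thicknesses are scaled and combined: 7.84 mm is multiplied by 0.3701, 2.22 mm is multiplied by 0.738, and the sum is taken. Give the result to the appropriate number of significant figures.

7.84 × 0.3701 = 2.901584 → 2.90 mm (3 s.f., last digit at the 10^-2 place).
2.22 × 0.738 = 1.63836 → 1.64 mm (3 s.f., last digit at the 10^-2 place).
Sum: 4.539944 mm; keep the coarser place, 10^-2.
Result: 4.54 mm.

4.54 mm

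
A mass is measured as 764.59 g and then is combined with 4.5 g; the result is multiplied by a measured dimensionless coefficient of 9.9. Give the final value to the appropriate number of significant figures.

7.6 × 10³ g

764.59 g + 4.5 g = 769.09 g; the sum is limited to 1 decimal place (4 s.f.).
Carrying full precision, 769.09 × 9.9 = 7613.991 g; 9.9 has 2 s.f., so the result keeps min(4, 2) = 2 s.f.
Rounded to 2 significant figures: 7.6 × 10³ g.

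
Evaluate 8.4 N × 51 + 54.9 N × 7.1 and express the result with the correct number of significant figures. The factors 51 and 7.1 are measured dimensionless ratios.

8.2 × 10² N

8.4 × 51 = 428.4 → 4.3 × 10² N (2 s.f., last digit at the 10^1 place).
54.9 × 7.1 = 389.79 → 3.9 × 10² N (2 s.f., last digit at the 10^1 place).
Sum: 818.19 N; keep the coarser place, 10^1.
Result: 8.2 × 10² N.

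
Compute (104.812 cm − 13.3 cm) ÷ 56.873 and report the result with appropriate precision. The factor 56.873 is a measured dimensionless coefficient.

104.812 cm − 13.3 cm = 91.512 cm; the difference is limited to 1 decimal place (3 s.f.).
Carrying full precision, 91.512 ÷ 56.873 = 1.60905878009… cm; 56.873 has 5 s.f., so the result keeps min(3, 5) = 3 s.f.
Rounded to 3 significant figures: 1.61 cm.

1.61 cm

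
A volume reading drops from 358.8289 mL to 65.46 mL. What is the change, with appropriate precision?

293.37 mL

358.8289 mL − 65.46 mL = 293.3689 mL.
Addition/subtraction keeps the fewest decimal places: 358.8289 → 4 decimal places, 65.46 → 2 decimal places; limit is 2.
Rounded to 2 decimal places: 293.37 mL.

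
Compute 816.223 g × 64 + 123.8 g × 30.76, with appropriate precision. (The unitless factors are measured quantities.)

5.6 × 10^4 g

816.223 × 64 = 52238.272 → 5.2 × 10^4 g (2 s.f., last digit at the 10^3 place).
123.8 × 30.76 = 3808.088 → 3808 g (4 s.f., last digit at the 10^0 place).
Sum: 56046.36 g; keep the coarser place, 10^3.
Result: 5.6 × 10^4 g.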